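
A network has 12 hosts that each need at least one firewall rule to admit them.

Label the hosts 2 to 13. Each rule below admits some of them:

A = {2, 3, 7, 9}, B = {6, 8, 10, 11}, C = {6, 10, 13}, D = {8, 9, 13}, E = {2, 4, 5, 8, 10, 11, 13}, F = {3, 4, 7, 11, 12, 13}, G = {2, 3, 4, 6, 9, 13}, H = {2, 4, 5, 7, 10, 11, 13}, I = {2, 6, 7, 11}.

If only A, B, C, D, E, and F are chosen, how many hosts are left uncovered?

Union of A, B, C, D, E, F = {2, 3, 4, 5, 6, 7, 8, 9, 10, 11, 12, 13} — that's every host, so 0 are uncovered.

0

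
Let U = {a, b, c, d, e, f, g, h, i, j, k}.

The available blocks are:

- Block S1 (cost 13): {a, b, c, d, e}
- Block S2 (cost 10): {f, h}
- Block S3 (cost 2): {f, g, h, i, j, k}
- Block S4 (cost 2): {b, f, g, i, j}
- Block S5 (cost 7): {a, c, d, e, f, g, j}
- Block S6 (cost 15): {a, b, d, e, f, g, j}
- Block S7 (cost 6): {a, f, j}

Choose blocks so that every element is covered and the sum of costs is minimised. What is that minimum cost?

11

S3, S4, S5 together cover every element (S3 ∪ S4 ∪ S5 = {a, b, c, d, e, f, g, h, i, j, k}); total cost 2 + 2 + 7 = 11.
No covering selection has total cost below 11.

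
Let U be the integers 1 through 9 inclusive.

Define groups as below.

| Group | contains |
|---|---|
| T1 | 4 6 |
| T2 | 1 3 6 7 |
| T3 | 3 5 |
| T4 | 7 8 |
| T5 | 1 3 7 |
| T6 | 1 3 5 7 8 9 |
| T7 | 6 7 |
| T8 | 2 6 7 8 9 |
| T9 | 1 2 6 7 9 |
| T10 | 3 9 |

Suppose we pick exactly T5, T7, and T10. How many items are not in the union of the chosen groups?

4

Union of T5, T7, T10 = {1, 3, 6, 7, 9}.
Not covered: 2, 4, 5, 8 — 4 items.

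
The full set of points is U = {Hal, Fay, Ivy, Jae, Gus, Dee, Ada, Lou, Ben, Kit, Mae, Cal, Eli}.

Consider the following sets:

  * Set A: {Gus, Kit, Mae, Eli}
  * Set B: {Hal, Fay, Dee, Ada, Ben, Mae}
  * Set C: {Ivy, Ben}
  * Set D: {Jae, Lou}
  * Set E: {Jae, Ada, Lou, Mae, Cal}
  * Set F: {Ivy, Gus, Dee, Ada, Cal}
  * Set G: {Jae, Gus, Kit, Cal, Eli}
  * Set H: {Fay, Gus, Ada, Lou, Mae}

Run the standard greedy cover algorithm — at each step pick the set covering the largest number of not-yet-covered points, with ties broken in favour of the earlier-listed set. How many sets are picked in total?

Greedy: pick B (covers 6 new) → pick G (covers 5 new) → pick C (covers 1 new) → pick D (covers 1 new). Total picks: 4.

4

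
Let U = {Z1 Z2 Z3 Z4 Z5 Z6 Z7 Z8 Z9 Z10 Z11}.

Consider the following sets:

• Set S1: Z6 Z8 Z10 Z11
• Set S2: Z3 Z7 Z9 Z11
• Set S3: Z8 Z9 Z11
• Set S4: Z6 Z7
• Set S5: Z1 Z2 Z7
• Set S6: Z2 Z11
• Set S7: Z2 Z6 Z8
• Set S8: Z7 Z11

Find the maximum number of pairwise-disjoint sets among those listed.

S3, S5 are pairwise disjoint (S3={Z8,Z9,Z11}; S5={Z1,Z2,Z7}).
Every remaining set overlaps one of these, and no 3 of the listed sets are pairwise disjoint, so 2 is the maximum.

2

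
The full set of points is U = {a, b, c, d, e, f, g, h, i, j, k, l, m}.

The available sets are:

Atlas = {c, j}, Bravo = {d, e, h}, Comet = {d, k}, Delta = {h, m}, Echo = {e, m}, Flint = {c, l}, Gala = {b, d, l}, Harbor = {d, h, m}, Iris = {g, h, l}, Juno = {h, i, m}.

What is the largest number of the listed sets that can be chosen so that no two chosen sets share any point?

4

Atlas, Comet, Echo, Iris are pairwise disjoint (Atlas={c,j}; Comet={d,k}; Echo={e,m}; Iris={g,h,l}).
Every remaining set overlaps one of these, and no 5 of the listed sets are pairwise disjoint, so 4 is the maximum.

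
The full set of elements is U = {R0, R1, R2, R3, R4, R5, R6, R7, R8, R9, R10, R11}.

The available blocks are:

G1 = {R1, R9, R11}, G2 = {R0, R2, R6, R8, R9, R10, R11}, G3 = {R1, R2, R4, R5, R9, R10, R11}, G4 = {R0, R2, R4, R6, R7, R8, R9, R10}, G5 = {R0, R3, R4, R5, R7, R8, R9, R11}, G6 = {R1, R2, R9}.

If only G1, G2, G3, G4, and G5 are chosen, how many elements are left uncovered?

Union of G1, G2, G3, G4, G5 = {R0, R1, R2, R3, R4, R5, R6, R7, R8, R9, R10, R11} — that's every element, so 0 are uncovered.

0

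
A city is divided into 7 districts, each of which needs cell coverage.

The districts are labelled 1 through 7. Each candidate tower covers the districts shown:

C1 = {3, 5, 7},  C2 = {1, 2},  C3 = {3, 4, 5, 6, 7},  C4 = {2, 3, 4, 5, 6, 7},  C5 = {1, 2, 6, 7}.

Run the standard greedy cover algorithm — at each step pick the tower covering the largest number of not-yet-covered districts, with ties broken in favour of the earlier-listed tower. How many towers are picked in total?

2

Greedy: pick C4 (covers 6 new) → pick C2 (covers 1 new). Total picks: 2.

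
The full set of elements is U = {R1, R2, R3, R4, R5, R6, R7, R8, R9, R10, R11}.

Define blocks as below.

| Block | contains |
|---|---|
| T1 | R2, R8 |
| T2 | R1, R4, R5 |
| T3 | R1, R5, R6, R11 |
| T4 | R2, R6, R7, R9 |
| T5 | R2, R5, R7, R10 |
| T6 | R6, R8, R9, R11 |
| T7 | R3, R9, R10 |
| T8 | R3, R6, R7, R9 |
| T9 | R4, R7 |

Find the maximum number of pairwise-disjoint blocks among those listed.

4

T1, T3, T7, T9 are pairwise disjoint (T1={R2,R8}; T3={R1,R5,R6,R11}; T7={R3,R9,R10}; T9={R4,R7}).
Every remaining block overlaps one of these, and no 5 of the listed blocks are pairwise disjoint, so 4 is the maximum.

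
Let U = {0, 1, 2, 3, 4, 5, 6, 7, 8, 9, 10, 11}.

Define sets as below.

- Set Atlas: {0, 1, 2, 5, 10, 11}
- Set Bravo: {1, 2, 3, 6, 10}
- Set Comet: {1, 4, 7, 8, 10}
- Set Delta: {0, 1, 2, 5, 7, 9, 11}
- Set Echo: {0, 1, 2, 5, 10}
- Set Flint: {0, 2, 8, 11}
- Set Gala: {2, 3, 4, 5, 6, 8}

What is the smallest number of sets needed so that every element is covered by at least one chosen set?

3

Bravo and Delta and Gala together: Bravo ∪ Delta ∪ Gala = {0, 1, 2, 3, 4, 5, 6, 7, 8, 9, 10, 11} — every element is covered.
Only Delta contains 9, so Delta is forced; the remaining 5 elements need at least 2 more sets (each remaining set adds at most 4) — so at least 3 sets are needed, and 3 is optimal.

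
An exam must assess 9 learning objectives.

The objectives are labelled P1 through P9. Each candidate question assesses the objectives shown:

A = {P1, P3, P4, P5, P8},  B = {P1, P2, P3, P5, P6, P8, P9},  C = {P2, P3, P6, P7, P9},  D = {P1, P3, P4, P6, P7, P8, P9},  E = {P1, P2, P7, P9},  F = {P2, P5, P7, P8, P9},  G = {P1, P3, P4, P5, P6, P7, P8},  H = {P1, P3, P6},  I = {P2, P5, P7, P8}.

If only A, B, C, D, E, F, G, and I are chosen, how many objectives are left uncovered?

0

Union of A, B, C, D, E, F, G, I = {P1, P2, P3, P4, P5, P6, P7, P8, P9} — that's every objective, so 0 are uncovered.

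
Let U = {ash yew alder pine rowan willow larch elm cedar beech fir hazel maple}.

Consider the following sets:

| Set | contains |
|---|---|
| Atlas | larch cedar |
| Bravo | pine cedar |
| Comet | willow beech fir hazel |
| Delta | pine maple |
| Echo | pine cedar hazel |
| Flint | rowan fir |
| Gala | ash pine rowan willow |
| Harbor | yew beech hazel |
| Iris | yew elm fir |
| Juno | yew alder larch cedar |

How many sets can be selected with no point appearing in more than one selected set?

Atlas, Delta, Flint, Harbor are pairwise disjoint (Atlas={larch,cedar}; Delta={pine,maple}; Flint={rowan,fir}; Harbor={yew,beech,hazel}).
Every remaining set overlaps one of these, and no 5 of the listed sets are pairwise disjoint, so 4 is the maximum.

4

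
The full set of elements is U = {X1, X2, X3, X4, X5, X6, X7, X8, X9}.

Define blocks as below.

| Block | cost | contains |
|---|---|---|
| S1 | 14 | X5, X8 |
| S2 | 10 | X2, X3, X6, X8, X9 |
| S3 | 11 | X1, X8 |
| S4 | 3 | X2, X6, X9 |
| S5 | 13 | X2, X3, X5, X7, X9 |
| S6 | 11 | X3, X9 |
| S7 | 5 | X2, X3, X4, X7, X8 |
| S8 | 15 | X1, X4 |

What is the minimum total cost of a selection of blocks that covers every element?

S3, S4, S5, S7 together cover every element (S3 ∪ S4 ∪ S5 ∪ S7 = {X1, X2, X3, X4, X5, X6, X7, X8, X9}); total cost 11 + 3 + 13 + 5 = 32.
No covering selection has total cost below 32.

32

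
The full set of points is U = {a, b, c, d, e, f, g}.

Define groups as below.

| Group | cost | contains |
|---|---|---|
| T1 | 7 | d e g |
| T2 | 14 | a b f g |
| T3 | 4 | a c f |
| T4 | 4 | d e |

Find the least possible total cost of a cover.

T2, T3, T4 together cover every point (T2 ∪ T3 ∪ T4 = {a, b, c, d, e, f, g}); total cost 14 + 4 + 4 = 22.
The greedy pick T3, T4, T1, T2 costs 29; no covering selection beats 22.

22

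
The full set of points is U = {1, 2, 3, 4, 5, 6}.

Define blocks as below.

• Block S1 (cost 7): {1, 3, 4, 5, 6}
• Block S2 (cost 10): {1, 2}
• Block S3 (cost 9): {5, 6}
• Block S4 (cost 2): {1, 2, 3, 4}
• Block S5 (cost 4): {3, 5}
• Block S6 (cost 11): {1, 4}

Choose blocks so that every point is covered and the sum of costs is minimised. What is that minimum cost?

S1, S4 together cover every point (S1 ∪ S4 = {1, 2, 3, 4, 5, 6}); total cost 7 + 2 = 9.
No covering selection has total cost below 9.

9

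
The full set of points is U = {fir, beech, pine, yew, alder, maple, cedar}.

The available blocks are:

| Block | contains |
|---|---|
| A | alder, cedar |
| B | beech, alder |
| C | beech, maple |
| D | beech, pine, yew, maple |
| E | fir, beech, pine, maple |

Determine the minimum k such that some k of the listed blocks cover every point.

Take {A, D, E}. Their union is {fir, beech, pine, yew, alder, maple, cedar}, which is all 7 points.
Only E contains fir, so E is forced; the remaining 3 points need at least 2 more blocks (each remaining block adds at most 2) — so at least 3 blocks are needed, and 3 is optimal.

3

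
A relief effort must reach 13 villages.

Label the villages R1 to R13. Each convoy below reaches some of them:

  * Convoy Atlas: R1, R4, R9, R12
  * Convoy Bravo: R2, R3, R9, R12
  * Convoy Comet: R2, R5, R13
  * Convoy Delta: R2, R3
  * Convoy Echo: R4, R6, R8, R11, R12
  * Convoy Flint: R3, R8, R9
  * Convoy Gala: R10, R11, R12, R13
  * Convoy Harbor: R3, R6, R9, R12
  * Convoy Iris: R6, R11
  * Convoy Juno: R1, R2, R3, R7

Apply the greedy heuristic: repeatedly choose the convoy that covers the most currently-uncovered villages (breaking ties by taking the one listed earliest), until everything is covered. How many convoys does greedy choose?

Greedy: pick Echo (covers 5 new) → pick Juno (covers 4 new) → pick Comet (covers 2 new) → pick Atlas (covers 1 new) → pick Gala (covers 1 new). Total picks: 5.

5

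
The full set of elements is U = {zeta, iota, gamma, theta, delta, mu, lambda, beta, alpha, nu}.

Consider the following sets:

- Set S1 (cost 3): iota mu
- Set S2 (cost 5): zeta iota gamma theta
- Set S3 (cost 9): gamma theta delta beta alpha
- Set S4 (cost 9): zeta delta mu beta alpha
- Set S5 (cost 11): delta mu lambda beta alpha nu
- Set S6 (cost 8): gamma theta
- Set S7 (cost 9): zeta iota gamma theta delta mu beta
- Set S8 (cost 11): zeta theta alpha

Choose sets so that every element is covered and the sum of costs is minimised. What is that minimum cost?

S2, S5 together cover every element (S2 ∪ S5 = {zeta, iota, gamma, theta, delta, mu, lambda, beta, alpha, nu}); total cost 5 + 11 = 16.
No covering selection has total cost below 16.

16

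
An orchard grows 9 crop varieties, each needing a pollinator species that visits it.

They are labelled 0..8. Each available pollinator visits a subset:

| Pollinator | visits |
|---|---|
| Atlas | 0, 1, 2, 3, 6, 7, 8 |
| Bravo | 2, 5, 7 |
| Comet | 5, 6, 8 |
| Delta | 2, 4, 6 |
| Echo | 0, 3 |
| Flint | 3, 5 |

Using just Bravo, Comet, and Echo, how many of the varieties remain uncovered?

2

Union of Bravo, Comet, Echo = {0, 2, 3, 5, 6, 7, 8}.
Not covered: 1, 4 — 2 varieties.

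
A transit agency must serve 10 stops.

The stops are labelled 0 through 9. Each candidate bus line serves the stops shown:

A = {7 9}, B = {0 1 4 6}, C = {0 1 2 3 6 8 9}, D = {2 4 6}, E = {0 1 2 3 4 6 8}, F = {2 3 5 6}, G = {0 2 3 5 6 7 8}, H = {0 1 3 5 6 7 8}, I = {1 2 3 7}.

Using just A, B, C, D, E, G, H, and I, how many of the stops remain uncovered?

Union of A, B, C, D, E, G, H, I = {0, 1, 2, 3, 4, 5, 6, 7, 8, 9} — that's every stop, so 0 are uncovered.

0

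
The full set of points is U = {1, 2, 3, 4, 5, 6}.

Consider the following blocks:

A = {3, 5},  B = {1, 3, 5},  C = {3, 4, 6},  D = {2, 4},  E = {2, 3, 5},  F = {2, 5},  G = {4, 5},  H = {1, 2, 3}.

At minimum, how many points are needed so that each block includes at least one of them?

3

The 3 points {3, 4, 5} hit every block.
No choice of 2 points meets every block, so 3 is the minimum.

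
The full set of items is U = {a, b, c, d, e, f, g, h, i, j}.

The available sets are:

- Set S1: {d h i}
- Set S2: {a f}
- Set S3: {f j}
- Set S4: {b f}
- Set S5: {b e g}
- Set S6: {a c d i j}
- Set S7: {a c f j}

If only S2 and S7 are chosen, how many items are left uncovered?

6

Union of S2, S7 = {a, c, f, j}.
Not covered: b, d, e, g, h, i — 6 items.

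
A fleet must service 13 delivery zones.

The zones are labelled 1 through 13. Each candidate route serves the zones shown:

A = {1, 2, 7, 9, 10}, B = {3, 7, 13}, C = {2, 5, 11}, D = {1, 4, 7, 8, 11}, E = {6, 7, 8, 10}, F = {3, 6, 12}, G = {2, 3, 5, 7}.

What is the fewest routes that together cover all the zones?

A and B and D and F and G together: A ∪ B ∪ D ∪ F ∪ G = {1, 2, 3, 4, 5, 6, 7, 8, 9, 10, 11, 12, 13} — every zone is covered.
No 4 of the 7 routes cover everything (all 35 combinations miss at least one zone), so 5 is optimal.

5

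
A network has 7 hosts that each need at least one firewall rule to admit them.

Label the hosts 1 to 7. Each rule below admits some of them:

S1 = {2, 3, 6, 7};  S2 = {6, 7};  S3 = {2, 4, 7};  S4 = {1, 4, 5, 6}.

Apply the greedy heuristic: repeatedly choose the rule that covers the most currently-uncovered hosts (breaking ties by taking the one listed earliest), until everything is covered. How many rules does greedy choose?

Greedy: pick S1 (covers 4 new) → pick S4 (covers 3 new). Total picks: 2.

2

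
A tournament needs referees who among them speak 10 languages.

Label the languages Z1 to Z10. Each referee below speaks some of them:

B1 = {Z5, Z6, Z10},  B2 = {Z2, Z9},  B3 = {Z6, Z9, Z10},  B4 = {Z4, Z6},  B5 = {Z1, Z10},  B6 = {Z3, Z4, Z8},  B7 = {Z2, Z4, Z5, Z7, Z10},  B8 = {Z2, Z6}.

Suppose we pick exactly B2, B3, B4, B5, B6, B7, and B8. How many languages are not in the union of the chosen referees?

0

Union of B2, B3, B4, B5, B6, B7, B8 = {Z1, Z2, Z3, Z4, Z5, Z6, Z7, Z8, Z9, Z10} — that's every language, so 0 are uncovered.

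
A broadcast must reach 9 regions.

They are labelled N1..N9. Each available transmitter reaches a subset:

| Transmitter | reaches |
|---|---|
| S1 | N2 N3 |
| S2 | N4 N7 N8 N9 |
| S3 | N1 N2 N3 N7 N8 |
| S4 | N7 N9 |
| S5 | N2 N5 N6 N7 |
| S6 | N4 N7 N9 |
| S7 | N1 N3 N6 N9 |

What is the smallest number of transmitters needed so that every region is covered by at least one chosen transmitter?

3

Take {S2, S3, S5}. Their union is {N1, N2, N3, N4, N5, N6, N7, N8, N9}, which is all 9 regions.
Only S5 contains N5, so S5 is forced; the remaining 5 regions need at least 2 more transmitters (each remaining transmitter adds at most 3) — so at least 3 transmitters are needed, and 3 is optimal.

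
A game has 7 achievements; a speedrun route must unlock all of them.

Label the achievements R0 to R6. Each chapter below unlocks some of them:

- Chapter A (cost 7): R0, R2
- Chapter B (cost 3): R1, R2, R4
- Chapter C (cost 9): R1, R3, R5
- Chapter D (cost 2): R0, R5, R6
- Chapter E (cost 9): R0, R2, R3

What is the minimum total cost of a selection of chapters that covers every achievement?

14

B, C, D together cover every achievement (B ∪ C ∪ D = {R0, R1, R2, R3, R4, R5, R6}); total cost 3 + 9 + 2 = 14.
No covering selection has total cost below 14.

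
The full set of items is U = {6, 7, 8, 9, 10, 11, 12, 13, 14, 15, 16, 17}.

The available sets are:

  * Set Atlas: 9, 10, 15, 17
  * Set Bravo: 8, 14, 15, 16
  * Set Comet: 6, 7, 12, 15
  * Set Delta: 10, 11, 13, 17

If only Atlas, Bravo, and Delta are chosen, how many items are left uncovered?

Union of Atlas, Bravo, Delta = {8, 9, 10, 11, 13, 14, 15, 16, 17}.
Not covered: 6, 7, 12 — 3 items.

3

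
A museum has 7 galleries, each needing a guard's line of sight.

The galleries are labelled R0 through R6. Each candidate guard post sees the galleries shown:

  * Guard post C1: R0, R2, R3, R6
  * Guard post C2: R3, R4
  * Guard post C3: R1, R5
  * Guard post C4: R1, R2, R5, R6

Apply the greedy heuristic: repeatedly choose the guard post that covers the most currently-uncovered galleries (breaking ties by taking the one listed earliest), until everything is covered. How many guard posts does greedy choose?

Greedy: pick C1 (covers 4 new) → pick C3 (covers 2 new) → pick C2 (covers 1 new). Total picks: 3.

3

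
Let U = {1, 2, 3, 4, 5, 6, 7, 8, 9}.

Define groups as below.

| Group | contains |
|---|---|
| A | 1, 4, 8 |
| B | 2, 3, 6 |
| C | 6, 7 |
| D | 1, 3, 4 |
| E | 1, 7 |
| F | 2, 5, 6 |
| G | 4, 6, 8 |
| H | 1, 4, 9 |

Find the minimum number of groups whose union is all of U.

5

Take {A, B, E, F, H}. Their union is {1, 2, 3, 4, 5, 6, 7, 8, 9}, which is all 9 points.
No 4 of the 8 groups cover everything (all 70 combinations miss at least one point), so 5 is optimal.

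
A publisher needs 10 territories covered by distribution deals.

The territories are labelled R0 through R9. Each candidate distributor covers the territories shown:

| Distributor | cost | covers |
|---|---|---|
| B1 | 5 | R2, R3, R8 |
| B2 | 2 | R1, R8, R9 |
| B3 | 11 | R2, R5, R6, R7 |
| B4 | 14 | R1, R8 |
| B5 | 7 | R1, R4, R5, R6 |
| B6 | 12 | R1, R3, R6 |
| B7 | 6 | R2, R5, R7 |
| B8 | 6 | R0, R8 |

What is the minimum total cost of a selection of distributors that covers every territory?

26

B1, B2, B5, B7, B8 together cover every territory (B1 ∪ B2 ∪ B5 ∪ B7 ∪ B8 = {R0, R1, R2, R3, R4, R5, R6, R7, R8, R9}); total cost 5 + 2 + 7 + 6 + 6 = 26.
No covering selection has total cost below 26.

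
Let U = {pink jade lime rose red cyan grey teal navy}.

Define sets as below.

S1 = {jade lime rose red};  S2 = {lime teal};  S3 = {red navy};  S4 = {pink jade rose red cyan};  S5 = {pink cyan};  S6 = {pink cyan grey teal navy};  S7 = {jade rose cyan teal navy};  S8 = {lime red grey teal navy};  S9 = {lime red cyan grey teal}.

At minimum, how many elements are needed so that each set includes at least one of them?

3

Take H = {pink, lime, navy}. Each listed set contains at least one of these, so H is a hitting set of size 3.
The sets S2, S3, S5 are pairwise disjoint, so any hitting set needs a separate element for each — at least 3. Hence 3 is optimal.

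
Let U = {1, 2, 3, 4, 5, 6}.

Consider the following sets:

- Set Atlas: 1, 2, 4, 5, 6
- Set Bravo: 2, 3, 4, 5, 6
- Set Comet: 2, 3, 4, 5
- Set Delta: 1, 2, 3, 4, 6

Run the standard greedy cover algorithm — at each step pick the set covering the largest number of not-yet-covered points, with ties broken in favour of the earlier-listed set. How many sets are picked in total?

2

Greedy: pick Atlas (covers 5 new) → pick Bravo (covers 1 new). Total picks: 2.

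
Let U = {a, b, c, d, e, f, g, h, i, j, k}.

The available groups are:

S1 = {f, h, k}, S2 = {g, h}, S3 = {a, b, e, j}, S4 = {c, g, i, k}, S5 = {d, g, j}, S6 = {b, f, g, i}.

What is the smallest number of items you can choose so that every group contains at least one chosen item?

3

T = {b, g, h} meets every group (each contains at least one member of T), and |T| = 3.
No choice of 2 items meets every group, so 3 is the minimum.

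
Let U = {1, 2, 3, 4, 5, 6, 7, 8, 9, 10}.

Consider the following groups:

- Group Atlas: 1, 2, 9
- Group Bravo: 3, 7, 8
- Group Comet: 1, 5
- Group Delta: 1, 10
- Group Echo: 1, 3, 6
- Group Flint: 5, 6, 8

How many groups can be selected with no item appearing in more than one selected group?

2

Atlas, Bravo are pairwise disjoint (Atlas={1,2,9}; Bravo={3,7,8}).
Every remaining group overlaps one of these, and no 3 of the listed groups are pairwise disjoint, so 2 is the maximum.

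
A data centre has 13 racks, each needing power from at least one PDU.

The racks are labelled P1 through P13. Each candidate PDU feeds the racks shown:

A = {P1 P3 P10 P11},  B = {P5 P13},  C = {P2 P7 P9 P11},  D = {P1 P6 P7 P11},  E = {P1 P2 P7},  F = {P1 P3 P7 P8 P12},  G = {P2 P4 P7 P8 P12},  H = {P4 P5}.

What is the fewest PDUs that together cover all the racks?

5

Take {A, B, C, D, G}. Their union is {P1, P2, P3, P4, P5, P6, P7, P8, P9, P10, P11, P12, P13}, which is all 13 racks.
No 4 of the 8 PDUs cover everything (all 70 combinations miss at least one rack), so 5 is optimal.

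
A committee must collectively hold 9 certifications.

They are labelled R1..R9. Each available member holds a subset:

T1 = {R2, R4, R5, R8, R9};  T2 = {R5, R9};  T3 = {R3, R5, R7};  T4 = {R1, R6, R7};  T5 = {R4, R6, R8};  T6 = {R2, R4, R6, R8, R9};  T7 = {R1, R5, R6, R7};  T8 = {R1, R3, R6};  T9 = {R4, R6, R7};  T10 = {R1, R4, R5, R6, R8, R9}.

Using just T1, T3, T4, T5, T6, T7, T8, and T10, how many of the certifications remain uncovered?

0

Union of T1, T3, T4, T5, T6, T7, T8, T10 = {R1, R2, R3, R4, R5, R6, R7, R8, R9} — that's every certification, so 0 are uncovered.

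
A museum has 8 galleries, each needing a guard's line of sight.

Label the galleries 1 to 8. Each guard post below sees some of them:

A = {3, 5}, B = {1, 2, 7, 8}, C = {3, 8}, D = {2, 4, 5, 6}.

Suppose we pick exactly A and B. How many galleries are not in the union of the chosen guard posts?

Union of A, B = {1, 2, 3, 5, 7, 8}.
Not covered: 4, 6 — 2 galleries.

2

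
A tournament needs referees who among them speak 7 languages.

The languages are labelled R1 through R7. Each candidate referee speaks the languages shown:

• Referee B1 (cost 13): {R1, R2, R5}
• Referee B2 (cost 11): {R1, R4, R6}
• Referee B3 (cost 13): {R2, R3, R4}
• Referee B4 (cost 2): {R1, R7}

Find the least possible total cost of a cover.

B1, B2, B3, B4 together cover every language (B1 ∪ B2 ∪ B3 ∪ B4 = {R1, R2, R3, R4, R5, R6, R7}); total cost 13 + 11 + 13 + 2 = 39.
No covering selection has total cost below 39.

39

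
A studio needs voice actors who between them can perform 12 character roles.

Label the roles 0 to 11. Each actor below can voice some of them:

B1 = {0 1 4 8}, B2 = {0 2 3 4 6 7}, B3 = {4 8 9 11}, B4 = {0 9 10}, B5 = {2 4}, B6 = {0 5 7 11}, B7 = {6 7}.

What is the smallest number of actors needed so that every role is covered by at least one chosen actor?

B1 and B2 and B4 and B6 together: B1 ∪ B2 ∪ B4 ∪ B6 = {0, 1, 2, 3, 4, 5, 6, 7, 8, 9, 10, 11} — every role is covered.
No 3 of the 7 actors cover everything (all 35 combinations miss at least one role), so 4 is optimal.

4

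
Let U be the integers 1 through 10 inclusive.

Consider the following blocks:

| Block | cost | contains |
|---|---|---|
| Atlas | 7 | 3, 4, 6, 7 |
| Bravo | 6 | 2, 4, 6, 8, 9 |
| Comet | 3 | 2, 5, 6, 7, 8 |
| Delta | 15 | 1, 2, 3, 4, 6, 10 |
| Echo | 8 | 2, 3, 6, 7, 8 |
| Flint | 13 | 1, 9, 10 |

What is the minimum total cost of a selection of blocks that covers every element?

23

Atlas, Comet, Flint together cover every element (Atlas ∪ Comet ∪ Flint = {1, 2, 3, 4, 5, 6, 7, 8, 9, 10}); total cost 7 + 3 + 13 = 23.
The greedy pick Comet, Bravo, Delta costs 24; no covering selection beats 23.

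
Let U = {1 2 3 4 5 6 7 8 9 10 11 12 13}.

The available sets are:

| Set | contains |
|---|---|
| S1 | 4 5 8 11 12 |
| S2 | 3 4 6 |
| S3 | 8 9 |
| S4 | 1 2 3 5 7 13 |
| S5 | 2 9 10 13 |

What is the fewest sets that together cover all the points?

S1 and S2 and S4 and S5 together: S1 ∪ S2 ∪ S4 ∪ S5 = {1, 2, 3, 4, 5, 6, 7, 8, 9, 10, 11, 12, 13} — every point is covered.
No 3 of the 5 sets cover everything (all 10 combinations miss at least one point), so 4 is optimal.

4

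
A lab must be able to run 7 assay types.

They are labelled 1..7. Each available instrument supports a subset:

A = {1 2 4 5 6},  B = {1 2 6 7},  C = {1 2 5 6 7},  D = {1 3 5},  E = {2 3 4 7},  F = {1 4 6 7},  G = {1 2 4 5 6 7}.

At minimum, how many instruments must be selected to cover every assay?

C and E together: C ∪ E = {1, 2, 3, 4, 5, 6, 7} — every assay is covered.
No single instrument has all 7 assays (the largest, G, has 6), so 2 is optimal.

2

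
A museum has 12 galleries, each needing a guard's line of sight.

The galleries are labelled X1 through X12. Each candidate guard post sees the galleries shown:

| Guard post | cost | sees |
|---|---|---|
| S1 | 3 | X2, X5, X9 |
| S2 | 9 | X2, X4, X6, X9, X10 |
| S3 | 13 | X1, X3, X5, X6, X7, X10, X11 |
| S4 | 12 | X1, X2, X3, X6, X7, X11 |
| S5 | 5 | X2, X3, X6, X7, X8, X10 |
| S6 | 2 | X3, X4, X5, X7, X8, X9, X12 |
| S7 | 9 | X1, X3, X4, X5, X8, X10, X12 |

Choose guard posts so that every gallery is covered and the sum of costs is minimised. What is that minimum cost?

18

S1, S3, S6 together cover every gallery (S1 ∪ S3 ∪ S6 = {X1, X2, X3, X4, X5, X6, X7, X8, X9, X10, X11, X12}); total cost 3 + 13 + 2 = 18.
The greedy pick S6, S5, S4 costs 19; no covering selection beats 18.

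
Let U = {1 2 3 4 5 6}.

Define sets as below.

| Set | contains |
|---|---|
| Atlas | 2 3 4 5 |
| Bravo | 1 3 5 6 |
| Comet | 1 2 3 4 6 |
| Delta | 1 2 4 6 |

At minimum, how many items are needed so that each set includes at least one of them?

2

H = {1, 5} meets every set (each contains at least one member of H), and |H| = 2.
No single item lies in every set, so at least 2 are needed and 2 is optimal.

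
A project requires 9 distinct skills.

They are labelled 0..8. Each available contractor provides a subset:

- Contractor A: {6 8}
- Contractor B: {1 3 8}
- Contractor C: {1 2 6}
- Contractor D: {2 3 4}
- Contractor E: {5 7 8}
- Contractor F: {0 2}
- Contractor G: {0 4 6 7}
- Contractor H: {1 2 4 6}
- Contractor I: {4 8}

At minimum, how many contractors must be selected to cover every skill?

Take {C, D, E, G}. Their union is {0, 1, 2, 3, 4, 5, 6, 7, 8}, which is all 9 skills.
No 3 of the 9 contractors cover everything (all 84 combinations miss at least one skill), so 4 is optimal.

4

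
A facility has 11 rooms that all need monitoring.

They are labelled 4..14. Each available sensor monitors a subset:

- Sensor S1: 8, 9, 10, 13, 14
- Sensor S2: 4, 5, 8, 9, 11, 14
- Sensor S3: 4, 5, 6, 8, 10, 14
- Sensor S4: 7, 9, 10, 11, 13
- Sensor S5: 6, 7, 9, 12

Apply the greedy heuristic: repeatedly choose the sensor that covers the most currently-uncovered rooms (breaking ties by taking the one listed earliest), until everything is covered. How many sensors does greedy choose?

3

Greedy: pick S2 (covers 6 new) → pick S4 (covers 3 new) → pick S5 (covers 2 new). Total picks: 3.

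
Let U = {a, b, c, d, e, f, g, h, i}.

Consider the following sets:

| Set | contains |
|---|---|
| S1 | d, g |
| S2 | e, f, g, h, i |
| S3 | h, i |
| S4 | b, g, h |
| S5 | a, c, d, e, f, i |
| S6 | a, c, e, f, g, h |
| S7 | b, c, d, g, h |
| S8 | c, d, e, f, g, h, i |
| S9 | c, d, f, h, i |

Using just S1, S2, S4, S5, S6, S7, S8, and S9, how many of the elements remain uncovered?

0

Union of S1, S2, S4, S5, S6, S7, S8, S9 = {a, b, c, d, e, f, g, h, i} — that's every element, so 0 are uncovered.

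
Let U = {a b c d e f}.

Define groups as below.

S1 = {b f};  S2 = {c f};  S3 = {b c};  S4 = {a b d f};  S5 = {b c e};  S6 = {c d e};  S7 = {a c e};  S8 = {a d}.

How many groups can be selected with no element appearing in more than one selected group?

S3, S8 are pairwise disjoint (S3={b,c}; S8={a,d}).
Every remaining group overlaps one of these, and no 3 of the listed groups are pairwise disjoint, so 2 is the maximum.

2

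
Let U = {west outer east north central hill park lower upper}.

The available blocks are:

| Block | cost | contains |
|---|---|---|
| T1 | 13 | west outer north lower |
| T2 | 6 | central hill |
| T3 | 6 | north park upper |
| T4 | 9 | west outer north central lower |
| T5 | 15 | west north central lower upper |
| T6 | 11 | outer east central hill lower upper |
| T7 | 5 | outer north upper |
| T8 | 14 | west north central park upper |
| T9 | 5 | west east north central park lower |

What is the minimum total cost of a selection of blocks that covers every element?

T2, T7, T9 together cover every element (T2 ∪ T7 ∪ T9 = {west, outer, east, north, central, hill, park, lower, upper}); total cost 6 + 5 + 5 = 16.
No covering selection has total cost below 16.

16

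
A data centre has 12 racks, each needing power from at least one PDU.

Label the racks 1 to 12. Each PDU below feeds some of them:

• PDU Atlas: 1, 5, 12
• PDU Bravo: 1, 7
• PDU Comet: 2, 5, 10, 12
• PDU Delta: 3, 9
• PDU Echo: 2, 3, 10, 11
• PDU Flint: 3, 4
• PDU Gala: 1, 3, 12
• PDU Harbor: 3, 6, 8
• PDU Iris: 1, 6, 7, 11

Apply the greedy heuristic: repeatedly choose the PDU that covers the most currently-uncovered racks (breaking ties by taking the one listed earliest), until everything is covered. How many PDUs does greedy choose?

Greedy: pick Comet (covers 4 new) → pick Iris (covers 4 new) → pick Delta (covers 2 new) → pick Flint (covers 1 new) → pick Harbor (covers 1 new). Total picks: 5.

5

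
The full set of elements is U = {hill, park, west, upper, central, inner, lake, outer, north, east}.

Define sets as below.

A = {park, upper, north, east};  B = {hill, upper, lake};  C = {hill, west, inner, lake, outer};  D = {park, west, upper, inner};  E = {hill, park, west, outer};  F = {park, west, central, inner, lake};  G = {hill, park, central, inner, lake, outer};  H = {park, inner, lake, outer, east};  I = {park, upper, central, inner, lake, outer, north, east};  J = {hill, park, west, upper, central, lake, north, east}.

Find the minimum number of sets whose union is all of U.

2

Take {G, J}. Their union is {hill, park, west, upper, central, inner, lake, outer, north, east}, which is all 10 elements.
No single set has all 10 elements (the largest, I, has 8), so 2 is optimal.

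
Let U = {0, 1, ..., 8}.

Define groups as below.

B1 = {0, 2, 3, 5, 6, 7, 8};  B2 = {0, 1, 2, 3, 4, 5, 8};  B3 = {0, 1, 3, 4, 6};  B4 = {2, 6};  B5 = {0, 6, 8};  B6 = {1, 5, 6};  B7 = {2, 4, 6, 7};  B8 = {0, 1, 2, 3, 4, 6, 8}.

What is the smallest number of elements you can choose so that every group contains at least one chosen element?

2

The 2 elements {6, 8} hit every group.
No single element lies in every group, so at least 2 are needed and 2 is optimal.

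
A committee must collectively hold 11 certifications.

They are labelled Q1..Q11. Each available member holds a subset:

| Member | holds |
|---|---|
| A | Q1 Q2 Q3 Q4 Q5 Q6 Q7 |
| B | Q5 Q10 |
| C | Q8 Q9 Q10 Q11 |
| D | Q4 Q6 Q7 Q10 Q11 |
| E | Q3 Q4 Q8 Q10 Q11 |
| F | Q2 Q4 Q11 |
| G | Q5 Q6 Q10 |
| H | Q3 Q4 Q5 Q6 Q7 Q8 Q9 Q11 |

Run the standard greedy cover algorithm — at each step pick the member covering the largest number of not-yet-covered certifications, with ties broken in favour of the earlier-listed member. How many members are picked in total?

Greedy: pick H (covers 8 new) → pick A (covers 2 new) → pick B (covers 1 new). Total picks: 3.
(The true minimum cover uses only 2 members, so greedy is not optimal here.)

3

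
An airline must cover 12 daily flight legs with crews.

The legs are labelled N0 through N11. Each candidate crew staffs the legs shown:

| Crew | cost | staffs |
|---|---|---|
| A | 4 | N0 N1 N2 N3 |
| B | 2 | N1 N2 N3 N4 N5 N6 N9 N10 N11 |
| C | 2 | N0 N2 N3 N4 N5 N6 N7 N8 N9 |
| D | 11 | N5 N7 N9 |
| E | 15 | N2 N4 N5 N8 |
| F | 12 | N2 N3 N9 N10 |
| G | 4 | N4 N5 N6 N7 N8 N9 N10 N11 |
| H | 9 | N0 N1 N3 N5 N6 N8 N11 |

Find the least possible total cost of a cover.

4

B, C together cover every leg (B ∪ C = {N0, N1, N2, N3, N4, N5, N6, N7, N8, N9, N10, N11}); total cost 2 + 2 = 4.
No covering selection has total cost below 4.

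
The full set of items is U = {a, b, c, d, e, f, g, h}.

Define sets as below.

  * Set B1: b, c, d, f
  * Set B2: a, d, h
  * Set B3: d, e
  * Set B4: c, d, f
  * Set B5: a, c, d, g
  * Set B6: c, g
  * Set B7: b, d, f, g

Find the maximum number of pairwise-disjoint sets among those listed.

B2, B6 are pairwise disjoint (B2={a,d,h}; B6={c,g}).
Every remaining set overlaps one of these, and no 3 of the listed sets are pairwise disjoint, so 2 is the maximum.

2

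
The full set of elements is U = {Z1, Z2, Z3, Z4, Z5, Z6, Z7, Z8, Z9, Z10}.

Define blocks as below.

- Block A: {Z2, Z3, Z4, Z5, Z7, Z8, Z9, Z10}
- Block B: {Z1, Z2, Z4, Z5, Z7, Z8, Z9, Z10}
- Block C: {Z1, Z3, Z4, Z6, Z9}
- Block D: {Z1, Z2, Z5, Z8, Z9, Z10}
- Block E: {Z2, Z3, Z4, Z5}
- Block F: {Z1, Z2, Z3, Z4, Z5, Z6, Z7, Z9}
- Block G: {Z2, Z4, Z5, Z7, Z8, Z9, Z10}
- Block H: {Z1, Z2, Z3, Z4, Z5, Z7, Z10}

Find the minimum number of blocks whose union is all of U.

2

F and G cover everything between them: the union {Z1, Z2, Z3, Z4, Z5, Z6, Z7, Z8, Z9, Z10} is all of U.
No single block has all 10 elements (the largest, A, has 8), so 2 is optimal.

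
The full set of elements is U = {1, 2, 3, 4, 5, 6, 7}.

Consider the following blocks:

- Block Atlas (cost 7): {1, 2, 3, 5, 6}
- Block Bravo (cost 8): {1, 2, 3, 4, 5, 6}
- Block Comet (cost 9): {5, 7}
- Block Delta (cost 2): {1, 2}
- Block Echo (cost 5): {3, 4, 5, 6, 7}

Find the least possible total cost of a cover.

7

Delta, Echo together cover every element (Delta ∪ Echo = {1, 2, 3, 4, 5, 6, 7}); total cost 2 + 5 = 7.
No covering selection has total cost below 7.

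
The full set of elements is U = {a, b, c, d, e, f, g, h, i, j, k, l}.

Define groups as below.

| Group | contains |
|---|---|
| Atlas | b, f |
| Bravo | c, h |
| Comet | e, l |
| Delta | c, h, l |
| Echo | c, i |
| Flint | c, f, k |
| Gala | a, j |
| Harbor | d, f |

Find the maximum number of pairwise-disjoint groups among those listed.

4

Atlas, Bravo, Comet, Gala are pairwise disjoint (Atlas={b,f}; Bravo={c,h}; Comet={e,l}; Gala={a,j}).
Every remaining group overlaps one of these, and no 5 of the listed groups are pairwise disjoint, so 4 is the maximum.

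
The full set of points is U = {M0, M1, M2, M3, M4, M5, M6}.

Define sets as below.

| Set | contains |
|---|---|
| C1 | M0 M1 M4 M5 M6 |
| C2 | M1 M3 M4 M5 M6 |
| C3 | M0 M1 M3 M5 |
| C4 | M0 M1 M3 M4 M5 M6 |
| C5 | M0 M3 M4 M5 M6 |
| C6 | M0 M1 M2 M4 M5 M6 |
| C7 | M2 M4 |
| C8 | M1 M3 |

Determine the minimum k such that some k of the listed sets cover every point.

2

C6 and C8 together: C6 ∪ C8 = {M0, M1, M2, M3, M4, M5, M6} — every point is covered.
No single set has all 7 points (the largest, C4, has 6), so 2 is optimal.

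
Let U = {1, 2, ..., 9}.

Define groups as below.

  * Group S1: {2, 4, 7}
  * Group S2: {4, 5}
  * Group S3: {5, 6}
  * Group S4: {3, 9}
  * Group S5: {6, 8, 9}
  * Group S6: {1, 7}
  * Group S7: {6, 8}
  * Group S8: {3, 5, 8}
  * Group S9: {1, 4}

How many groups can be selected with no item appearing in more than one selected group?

4

S2, S4, S6, S7 are pairwise disjoint (S2={4,5}; S4={3,9}; S6={1,7}; S7={6,8}).
Every remaining group overlaps one of these, and no 5 of the listed groups are pairwise disjoint, so 4 is the maximum.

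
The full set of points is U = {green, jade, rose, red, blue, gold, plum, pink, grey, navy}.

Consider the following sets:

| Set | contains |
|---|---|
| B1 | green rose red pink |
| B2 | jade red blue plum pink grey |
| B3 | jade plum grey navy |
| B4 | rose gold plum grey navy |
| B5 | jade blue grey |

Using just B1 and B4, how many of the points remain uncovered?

2

Union of B1, B4 = {green, rose, red, gold, plum, pink, grey, navy}.
Not covered: jade, blue — 2 points.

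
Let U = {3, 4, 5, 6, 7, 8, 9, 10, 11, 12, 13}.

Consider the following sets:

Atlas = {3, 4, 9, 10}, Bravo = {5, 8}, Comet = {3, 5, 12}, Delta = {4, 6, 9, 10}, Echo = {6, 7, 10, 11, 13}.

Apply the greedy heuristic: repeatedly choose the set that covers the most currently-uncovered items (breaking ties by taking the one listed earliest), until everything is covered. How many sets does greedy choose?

Greedy: pick Echo (covers 5 new) → pick Atlas (covers 3 new) → pick Bravo (covers 2 new) → pick Comet (covers 1 new). Total picks: 4.

4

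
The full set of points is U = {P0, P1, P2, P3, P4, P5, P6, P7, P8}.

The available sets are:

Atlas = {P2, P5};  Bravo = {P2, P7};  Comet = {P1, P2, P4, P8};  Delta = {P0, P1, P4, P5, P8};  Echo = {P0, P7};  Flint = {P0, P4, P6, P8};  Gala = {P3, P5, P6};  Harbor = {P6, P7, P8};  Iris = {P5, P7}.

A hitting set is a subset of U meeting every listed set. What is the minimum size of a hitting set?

3

The 3 points {P5, P7, P8} hit every set.
The sets Comet, Echo, Gala are pairwise disjoint, so any hitting set needs a separate point for each — at least 3. Hence 3 is optimal.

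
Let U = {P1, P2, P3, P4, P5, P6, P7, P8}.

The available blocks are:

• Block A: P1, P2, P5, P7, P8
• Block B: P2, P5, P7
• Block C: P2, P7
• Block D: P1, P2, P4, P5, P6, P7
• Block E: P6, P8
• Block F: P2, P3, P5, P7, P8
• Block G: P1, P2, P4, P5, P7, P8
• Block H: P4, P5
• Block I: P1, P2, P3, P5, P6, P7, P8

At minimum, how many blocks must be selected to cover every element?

2

D and I together: D ∪ I = {P1, P2, P3, P4, P5, P6, P7, P8} — every element is covered.
No single block has all 8 elements (the largest, I, has 7), so 2 is optimal.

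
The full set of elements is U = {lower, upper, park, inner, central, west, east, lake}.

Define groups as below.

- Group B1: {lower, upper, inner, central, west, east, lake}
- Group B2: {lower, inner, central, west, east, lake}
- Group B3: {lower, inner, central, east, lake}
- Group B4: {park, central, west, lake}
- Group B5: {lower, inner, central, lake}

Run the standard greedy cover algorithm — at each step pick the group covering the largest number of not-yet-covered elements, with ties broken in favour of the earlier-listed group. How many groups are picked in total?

2

Greedy: pick B1 (covers 7 new) → pick B4 (covers 1 new). Total picks: 2.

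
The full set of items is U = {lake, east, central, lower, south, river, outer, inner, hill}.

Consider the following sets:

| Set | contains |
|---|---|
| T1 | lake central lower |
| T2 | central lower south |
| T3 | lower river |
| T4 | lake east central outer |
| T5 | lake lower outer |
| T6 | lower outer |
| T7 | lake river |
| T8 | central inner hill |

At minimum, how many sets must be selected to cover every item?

4

T2, T3, T4, and T8 cover everything between them: the union {lake, east, central, lower, south, river, outer, inner, hill} is all of U.
Only T4 contains east, so T4 is forced; the remaining 5 items need at least 3 more sets (each remaining set adds at most 2) — so at least 4 sets are needed, and 4 is optimal.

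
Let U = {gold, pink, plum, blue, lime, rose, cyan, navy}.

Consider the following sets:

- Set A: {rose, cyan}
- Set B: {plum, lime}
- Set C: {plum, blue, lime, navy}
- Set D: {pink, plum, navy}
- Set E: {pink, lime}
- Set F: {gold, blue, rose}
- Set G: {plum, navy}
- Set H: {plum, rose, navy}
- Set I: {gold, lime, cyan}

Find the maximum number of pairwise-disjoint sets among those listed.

A, E, G are pairwise disjoint (A={rose,cyan}; E={pink,lime}; G={plum,navy}).
Every remaining set overlaps one of these, and no 4 of the listed sets are pairwise disjoint, so 3 is the maximum.

3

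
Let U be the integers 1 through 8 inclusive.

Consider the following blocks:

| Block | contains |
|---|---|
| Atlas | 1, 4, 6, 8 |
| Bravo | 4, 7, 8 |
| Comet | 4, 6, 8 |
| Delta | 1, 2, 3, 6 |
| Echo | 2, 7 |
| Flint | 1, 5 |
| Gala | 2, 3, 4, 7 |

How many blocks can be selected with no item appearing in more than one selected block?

3

Comet, Echo, Flint are pairwise disjoint (Comet={4,6,8}; Echo={2,7}; Flint={1,5}).
Every remaining block overlaps one of these, and no 4 of the listed blocks are pairwise disjoint, so 3 is the maximum.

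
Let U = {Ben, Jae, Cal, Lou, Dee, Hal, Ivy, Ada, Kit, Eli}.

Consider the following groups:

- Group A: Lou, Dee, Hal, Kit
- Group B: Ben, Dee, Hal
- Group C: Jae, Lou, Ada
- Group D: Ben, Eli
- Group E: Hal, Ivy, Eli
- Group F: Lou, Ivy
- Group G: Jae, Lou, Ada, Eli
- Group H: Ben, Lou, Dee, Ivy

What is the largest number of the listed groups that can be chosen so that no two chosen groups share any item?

2

C, E are pairwise disjoint (C={Jae,Lou,Ada}; E={Hal,Ivy,Eli}).
Every remaining group overlaps one of these, and no 3 of the listed groups are pairwise disjoint, so 2 is the maximum.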